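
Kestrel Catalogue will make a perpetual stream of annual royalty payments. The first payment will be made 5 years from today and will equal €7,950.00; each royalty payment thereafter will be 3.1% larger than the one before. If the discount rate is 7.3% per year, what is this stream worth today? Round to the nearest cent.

Value at end of year 4: C₁ / (r − g) = €7,950.00 / (0.073 − 0.031) = €189,285.7143
Discount to today: PV = €189,285.7143 / (1 + 0.073)^4 = €189,285.7143 / 1.325558 = €142,796.96

€142796.96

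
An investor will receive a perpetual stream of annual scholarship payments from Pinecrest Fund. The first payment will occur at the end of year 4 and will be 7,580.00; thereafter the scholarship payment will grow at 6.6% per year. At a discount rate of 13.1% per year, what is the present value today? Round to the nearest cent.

80606.12

Value at end of year 3: C₁ / (r − g) = 7,580.00 / (0.131 − 0.066) = 116,615.3846
Discount to today: PV = 116,615.3846 / (1 + 0.131)^3 = 116,615.3846 / 1.446731 = 80,606.12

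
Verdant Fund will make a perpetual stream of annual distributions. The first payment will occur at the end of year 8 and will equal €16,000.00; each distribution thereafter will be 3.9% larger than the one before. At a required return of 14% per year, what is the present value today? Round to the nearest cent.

€63308.88

Value at end of year 7: C₁ / (r − g) = €16,000.00 / (0.14 − 0.039) = €158,415.8416
Discount to today: PV = €158,415.8416 / (1 + 0.14)^7 = €158,415.8416 / 2.502269 = €63,308.88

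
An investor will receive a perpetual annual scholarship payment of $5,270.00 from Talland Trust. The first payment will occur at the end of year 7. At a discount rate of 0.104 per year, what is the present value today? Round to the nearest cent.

$27987.42

Value at end of year 6: C / r = $5,270.00 / 0.104 = $50,673.0769
Discount to today: PV = $50,673.0769 / (1 + 0.104)^6 = $50,673.0769 / 1.810566 = $27,987.42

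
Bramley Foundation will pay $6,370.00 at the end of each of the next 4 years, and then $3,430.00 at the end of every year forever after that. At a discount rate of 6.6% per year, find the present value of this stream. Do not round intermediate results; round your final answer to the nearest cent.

PV of 4-year annuity: $6,370.00 × [1 − (1+0.066)^−4] / 0.066 = 21772.81365
Perpetuity value at year 4: $3,430.00 / 0.066 = 51969.69697
PV of perpetuity: 51969.69697 / (1+0.066)^4 = 40245.87424
Total PV = 21772.81365 + 40245.87424 = 62018.68788

$62018.69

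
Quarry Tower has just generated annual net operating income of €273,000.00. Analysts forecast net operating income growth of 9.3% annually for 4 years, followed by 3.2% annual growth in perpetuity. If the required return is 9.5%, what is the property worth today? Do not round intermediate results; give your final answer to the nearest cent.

D_1 = 298389.00000
D_2 = 326139.17700
D_3 = 356470.12046
D_4 = 389621.84166
Terminal value at year 4: TV = D_4×(1+g_2)/(r−g_2) = 402089.74060/0.063 = 6382376.83487
P_0 = D_1/(1+r)^1 + D_2/(1+r)^2 + D_3/(1+r)^3 + D_4/(1+r)^4 + TV/(1+r)^4
    = 272501.36986 + 272003.65047 + 271506.84015 + 271010.93724 + 4439417.25766 = 5526440.05538

€5526440.06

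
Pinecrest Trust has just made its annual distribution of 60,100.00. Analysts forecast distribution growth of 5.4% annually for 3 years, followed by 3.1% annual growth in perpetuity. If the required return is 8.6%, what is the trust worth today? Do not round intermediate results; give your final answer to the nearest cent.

1199800.14

D_1 = 63345.40000
D_2 = 66766.05160
D_3 = 70371.41839
Terminal value at year 3: TV = D_3×(1+g_2)/(r−g_2) = 72552.93236/0.055 = 1319144.22466
P_0 = D_1/(1+r)^1 + D_2/(1+r)^2 + D_3/(1+r)^3 + TV/(1+r)^3
    = 58329.09761 + 56610.37650 + 54942.29911 + 1029918.37051 = 1199800.14372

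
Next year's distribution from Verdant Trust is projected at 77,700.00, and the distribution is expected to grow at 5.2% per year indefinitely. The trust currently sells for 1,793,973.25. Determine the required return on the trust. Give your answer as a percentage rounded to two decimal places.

P = D₁/(r − g) ⇒ r = D₁/P + g = 77,700.0000/1,793,973.25 + 0.052 = 0.043312 + 0.052 = 0.095312

9.53%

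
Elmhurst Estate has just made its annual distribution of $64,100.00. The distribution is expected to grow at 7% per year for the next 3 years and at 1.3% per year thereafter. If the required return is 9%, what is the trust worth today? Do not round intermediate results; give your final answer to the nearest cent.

D_1 = 68587.00000
D_2 = 73388.09000
D_3 = 78525.25630
Terminal value at year 3: TV = D_3×(1+g_2)/(r−g_2) = 79546.08463/0.077 = 1033066.03418
P_0 = D_1/(1+r)^1 + D_2/(1+r)^2 + D_3/(1+r)^3 + TV/(1+r)^3
    = 62923.85321 + 61769.28710 + 60635.90568 + 797716.52541 = 983045.57140

$983045.57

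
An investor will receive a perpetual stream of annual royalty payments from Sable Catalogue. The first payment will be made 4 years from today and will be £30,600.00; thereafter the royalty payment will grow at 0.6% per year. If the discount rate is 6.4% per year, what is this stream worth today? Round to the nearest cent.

Value at end of year 3: C₁ / (r − g) = £30,600.00 / (0.064 − 0.006) = £527,586.2069
Discount to today: PV = £527,586.2069 / (1 + 0.064)^3 = £527,586.2069 / 1.204550 = £437,994.39

£437994.39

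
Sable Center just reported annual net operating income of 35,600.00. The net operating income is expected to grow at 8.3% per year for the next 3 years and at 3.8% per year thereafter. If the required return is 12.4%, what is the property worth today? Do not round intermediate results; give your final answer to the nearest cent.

483553.76

D_1 = 38554.80000
D_2 = 41754.84840
D_3 = 45220.50082
Terminal value at year 3: TV = D_3×(1+g_2)/(r−g_2) = 46938.87985/0.086 = 545800.92847
P_0 = D_1/(1+r)^1 + D_2/(1+r)^2 + D_3/(1+r)^3 + TV/(1+r)^3
    = 34301.42349 + 33050.21498 + 31844.64664 + 384357.47921 = 483553.76431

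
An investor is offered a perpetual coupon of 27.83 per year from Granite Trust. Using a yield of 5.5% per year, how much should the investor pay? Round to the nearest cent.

506.00

Level perpetuity: PV = C / r = 27.83 / 0.055 = 506.00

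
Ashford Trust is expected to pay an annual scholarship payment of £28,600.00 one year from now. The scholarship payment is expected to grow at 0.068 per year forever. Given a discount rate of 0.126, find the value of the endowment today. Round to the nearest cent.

Growing perpetuity: P = D₁ / (r − g) = £28,600.0000 / (0.126 − 0.068) = £493,103.45

£493103.45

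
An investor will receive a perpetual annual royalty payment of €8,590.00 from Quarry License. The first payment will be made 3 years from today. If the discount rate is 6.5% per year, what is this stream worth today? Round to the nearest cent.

Value at end of year 2: C / r = €8,590.00 / 0.065 = €132,153.8462
Discount to today: PV = €132,153.8462 / (1 + 0.065)^2 = €132,153.8462 / 1.134225 = €116,514.67

€116514.67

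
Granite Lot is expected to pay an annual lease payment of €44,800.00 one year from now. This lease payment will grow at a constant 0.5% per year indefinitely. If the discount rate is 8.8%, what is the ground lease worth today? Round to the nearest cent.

€539759.04

Growing perpetuity: P = D₁ / (r − g) = €44,800.0000 / (0.088 − 0.005) = €539,759.04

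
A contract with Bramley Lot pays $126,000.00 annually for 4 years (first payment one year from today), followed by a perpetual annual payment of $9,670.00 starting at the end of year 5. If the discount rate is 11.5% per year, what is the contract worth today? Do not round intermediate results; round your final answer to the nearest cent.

$441175.13

PV of 4-year annuity: $126,000.00 × [1 − (1+0.115)^−4] / 0.115 = 386771.33872
Perpetuity value at year 4: $9,670.00 / 0.115 = 84086.95652
PV of perpetuity: 84086.95652 / (1+0.115)^4 = 54403.79108
Total PV = 386771.33872 + 54403.79108 = 441175.12980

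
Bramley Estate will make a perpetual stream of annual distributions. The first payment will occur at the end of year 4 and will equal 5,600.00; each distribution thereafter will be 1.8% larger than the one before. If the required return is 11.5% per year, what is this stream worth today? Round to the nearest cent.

41647.76

Value at end of year 3: C₁ / (r − g) = 5,600.00 / (0.115 − 0.018) = 57,731.9588
Discount to today: PV = 57,731.9588 / (1 + 0.115)^3 = 57,731.9588 / 1.386196 = 41,647.76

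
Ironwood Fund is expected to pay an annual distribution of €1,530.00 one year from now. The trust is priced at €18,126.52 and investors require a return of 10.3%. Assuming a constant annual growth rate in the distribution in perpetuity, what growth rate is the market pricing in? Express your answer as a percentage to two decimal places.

1.86%

P = D₁/(r−g) ⇒ g = r − D₁/P = 0.103 − €1,530.00/€18,126.52 = 0.018593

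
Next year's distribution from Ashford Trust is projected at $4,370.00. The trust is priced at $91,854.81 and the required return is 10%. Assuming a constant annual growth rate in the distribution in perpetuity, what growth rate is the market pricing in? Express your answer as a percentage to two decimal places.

5.24%

P = D₁/(r−g) ⇒ g = r − D₁/P = 0.1 − $4,370.00/$91,854.81 = 0.052425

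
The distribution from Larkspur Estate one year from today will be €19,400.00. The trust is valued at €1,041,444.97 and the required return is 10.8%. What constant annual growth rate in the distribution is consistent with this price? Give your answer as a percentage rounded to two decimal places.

P = D₁/(r−g) ⇒ g = r − D₁/P = 0.108 − €19,400.00/€1,041,444.97 = 0.089372

8.94%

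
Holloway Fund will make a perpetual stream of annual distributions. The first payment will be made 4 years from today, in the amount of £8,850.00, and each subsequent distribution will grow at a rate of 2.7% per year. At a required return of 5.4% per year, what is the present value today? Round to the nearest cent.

Value at end of year 3: C₁ / (r − g) = £8,850.00 / (0.054 − 0.027) = £327,777.7778
Discount to today: PV = £327,777.7778 / (1 + 0.054)^3 = £327,777.7778 / 1.170905 = £279,935.30

£279935.30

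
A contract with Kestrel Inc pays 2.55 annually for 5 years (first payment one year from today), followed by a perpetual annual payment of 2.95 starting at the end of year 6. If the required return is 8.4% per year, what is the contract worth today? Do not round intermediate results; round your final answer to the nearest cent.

PV of 5-year annuity: 2.55 × [1 − (1+0.084)^−5] / 0.084 = 10.07497
Perpetuity value at year 5: 2.95 / 0.084 = 35.11905
PV of perpetuity: 35.11905 / (1+0.084)^5 = 23.46369
Total PV = 10.07497 + 23.46369 = 33.53866

33.54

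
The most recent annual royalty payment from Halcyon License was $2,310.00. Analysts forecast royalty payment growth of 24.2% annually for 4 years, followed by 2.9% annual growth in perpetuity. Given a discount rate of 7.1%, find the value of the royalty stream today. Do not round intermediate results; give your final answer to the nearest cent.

D_1 = 2869.02000
D_2 = 3563.32284
D_3 = 4425.64697
D_4 = 5496.65353
Terminal value at year 4: TV = D_4×(1+g_2)/(r−g_2) = 5656.05649/0.042 = 134668.01157
P_0 = D_1/(1+r)^1 + D_2/(1+r)^2 + D_3/(1+r)^3 + D_4/(1+r)^4 + TV/(1+r)^4
    = 2678.82353 + 3106.53485 + 3602.53621 + 4177.73107 + 102354.41119 = 115920.03685

$115920.04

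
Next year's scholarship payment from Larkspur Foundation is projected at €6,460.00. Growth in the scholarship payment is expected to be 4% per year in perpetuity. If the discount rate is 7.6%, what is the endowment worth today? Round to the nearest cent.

Growing perpetuity: P = D₁ / (r − g) = €6,460.0000 / (0.076 − 0.04) = €179,444.44

€179444.44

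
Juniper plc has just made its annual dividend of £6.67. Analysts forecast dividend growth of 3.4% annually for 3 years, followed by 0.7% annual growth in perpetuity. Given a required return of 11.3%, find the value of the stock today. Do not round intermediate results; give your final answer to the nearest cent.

D_1 = 6.89678
D_2 = 7.13127
D_3 = 7.37373
Terminal value at year 3: TV = D_3×(1+g_2)/(r−g_2) = 7.42535/0.106 = 70.05047
P_0 = D_1/(1+r)^1 + D_2/(1+r)^2 + D_3/(1+r)^3 + TV/(1+r)^3
    = 6.19657 + 5.75674 + 5.34813 + 50.80724 = 68.10867

£68.11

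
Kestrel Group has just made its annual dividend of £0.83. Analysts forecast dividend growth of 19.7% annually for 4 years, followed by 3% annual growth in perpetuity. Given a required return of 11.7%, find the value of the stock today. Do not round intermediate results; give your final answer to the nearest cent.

£16.92

D_1 = 0.99351
D_2 = 1.18923
D_3 = 1.42351
D_4 = 1.70394
Terminal value at year 4: TV = D_4×(1+g_2)/(r−g_2) = 1.75506/0.087 = 20.17310
P_0 = D_1/(1+r)^1 + D_2/(1+r)^2 + D_3/(1+r)^3 + D_4/(1+r)^4 + TV/(1+r)^4
    = 0.88944 + 0.95315 + 1.02141 + 1.09457 + 12.95866 = 16.91723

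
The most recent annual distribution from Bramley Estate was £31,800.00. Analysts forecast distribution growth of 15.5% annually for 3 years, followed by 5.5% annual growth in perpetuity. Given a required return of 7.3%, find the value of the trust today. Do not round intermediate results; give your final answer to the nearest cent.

D_1 = 36729.00000
D_2 = 42421.99500
D_3 = 48997.40422
Terminal value at year 3: TV = D_3×(1+g_2)/(r−g_2) = 51692.26146/0.018 = 2871792.30319
P_0 = D_1/(1+r)^1 + D_2/(1+r)^2 + D_3/(1+r)^3 + TV/(1+r)^3
    = 34230.19571 + 36846.11002 + 39661.93576 + 2324630.12368 = 2435368.36517

£2435368.37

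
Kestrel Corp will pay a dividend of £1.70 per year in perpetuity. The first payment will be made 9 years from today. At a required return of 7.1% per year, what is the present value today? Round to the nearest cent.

£13.83

Value at end of year 8: C / r = £1.70 / 0.071 = £23.9437
Discount to today: PV = £23.9437 / (1 + 0.071)^8 = £23.9437 / 1.731075 = £13.83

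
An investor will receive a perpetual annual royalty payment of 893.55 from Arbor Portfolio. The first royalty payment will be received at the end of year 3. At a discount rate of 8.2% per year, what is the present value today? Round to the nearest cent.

Value at end of year 2: C / r = 893.55 / 0.082 = 10,896.9512
Discount to today: PV = 10,896.9512 / (1 + 0.082)^2 = 10,896.9512 / 1.170724 = 9,307.87

9307.87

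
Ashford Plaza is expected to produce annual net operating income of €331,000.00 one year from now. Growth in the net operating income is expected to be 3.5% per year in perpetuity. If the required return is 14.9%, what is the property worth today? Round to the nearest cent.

Growing perpetuity: P = D₁ / (r − g) = €331,000.0000 / (0.149 − 0.035) = €2,903,508.77

€2903508.77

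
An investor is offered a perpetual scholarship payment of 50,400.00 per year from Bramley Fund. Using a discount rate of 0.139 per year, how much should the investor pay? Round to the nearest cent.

362589.93

Level perpetuity: PV = C / r = 50,400.00 / 0.139 = 362,589.93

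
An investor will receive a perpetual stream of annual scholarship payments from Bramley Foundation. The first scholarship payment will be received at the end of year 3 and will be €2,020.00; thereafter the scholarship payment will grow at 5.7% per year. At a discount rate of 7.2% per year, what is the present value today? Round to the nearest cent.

€117184.60

Value at end of year 2: C₁ / (r − g) = €2,020.00 / (0.072 − 0.057) = €134,666.6667
Discount to today: PV = €134,666.6667 / (1 + 0.072)^2 = €134,666.6667 / 1.149184 = €117,184.60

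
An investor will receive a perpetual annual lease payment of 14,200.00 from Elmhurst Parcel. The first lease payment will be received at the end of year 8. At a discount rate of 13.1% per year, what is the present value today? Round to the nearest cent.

Value at end of year 7: C / r = 14,200.00 / 0.131 = 108,396.9466
Discount to today: PV = 108,396.9466 / (1 + 0.131)^7 = 108,396.9466 / 2.367218 = 45,790.86

45790.86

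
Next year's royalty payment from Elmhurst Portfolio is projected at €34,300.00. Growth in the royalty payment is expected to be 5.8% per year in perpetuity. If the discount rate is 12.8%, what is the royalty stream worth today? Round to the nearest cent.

Growing perpetuity: P = D₁ / (r − g) = €34,300.0000 / (0.128 − 0.058) = €490,000.00

€490000.00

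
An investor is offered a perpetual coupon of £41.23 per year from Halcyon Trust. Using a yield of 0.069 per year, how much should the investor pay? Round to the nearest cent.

£597.54

Level perpetuity: PV = C / r = £41.23 / 0.069 = £597.54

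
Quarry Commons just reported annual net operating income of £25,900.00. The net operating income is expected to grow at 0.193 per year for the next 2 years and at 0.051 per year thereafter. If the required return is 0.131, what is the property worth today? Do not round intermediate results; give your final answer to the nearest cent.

£434726.40

D_1 = 30898.70000
D_2 = 36862.14910
Terminal value at year 2: TV = D_2×(1+g_2)/(r−g_2) = 38742.11870/0.08 = 484276.48380
P_0 = D_1/(1+r)^1 + D_2/(1+r)^2 + TV/(1+r)^2
    = 27319.80548 + 28817.44292 + 378589.15633 = 434726.40473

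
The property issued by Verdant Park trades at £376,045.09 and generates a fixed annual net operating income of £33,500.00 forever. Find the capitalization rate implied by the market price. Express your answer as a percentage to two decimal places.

8.91%

P = C/r ⇒ r = C/P = £33,500.00/£376,045.09 = 0.089085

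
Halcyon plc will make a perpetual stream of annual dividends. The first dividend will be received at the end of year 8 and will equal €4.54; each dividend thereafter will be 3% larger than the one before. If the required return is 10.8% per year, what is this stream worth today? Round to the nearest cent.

Value at end of year 7: C₁ / (r − g) = €4.54 / (0.108 − 0.03) = €58.2051
Discount to today: PV = €58.2051 / (1 + 0.108)^7 = €58.2051 / 2.050115 = €28.39

€28.39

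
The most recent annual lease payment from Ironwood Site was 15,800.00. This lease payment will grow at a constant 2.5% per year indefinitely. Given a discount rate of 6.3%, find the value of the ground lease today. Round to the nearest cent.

D₁ = D₀ × (1 + g) = 15,800.00 × 1.025 = 16,195.0000
Growing perpetuity: P = D₁ / (r − g) = 16,195.0000 / (0.063 − 0.025) = 426,184.21

426184.21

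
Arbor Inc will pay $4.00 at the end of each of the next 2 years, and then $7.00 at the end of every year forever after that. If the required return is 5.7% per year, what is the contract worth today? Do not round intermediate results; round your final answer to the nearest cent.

PV of 2-year annuity: $4.00 × [1 − (1+0.057)^−2] / 0.057 = 7.36452
Perpetuity value at year 2: $7.00 / 0.057 = 122.80702
PV of perpetuity: 122.80702 / (1+0.057)^2 = 109.91911
Total PV = 7.36452 + 109.91911 = 117.28363

$117.28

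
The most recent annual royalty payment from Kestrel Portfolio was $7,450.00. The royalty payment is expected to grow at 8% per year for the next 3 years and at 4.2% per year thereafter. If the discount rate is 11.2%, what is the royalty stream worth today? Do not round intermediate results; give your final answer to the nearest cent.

D_1 = 8046.00000
D_2 = 8689.68000
D_3 = 9384.85440
Terminal value at year 3: TV = D_3×(1+g_2)/(r−g_2) = 9779.01828/0.07 = 139700.26121
P_0 = D_1/(1+r)^1 + D_2/(1+r)^2 + D_3/(1+r)^3 + TV/(1+r)^3
    = 7235.61151 + 7027.39247 + 6825.16535 + 101597.46140 = 122685.63073

$122685.63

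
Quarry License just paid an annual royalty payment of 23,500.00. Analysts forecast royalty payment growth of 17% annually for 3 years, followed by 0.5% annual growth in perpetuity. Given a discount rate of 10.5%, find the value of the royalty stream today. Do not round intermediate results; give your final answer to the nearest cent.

D_1 = 27495.00000
D_2 = 32169.15000
D_3 = 37637.90550
Terminal value at year 3: TV = D_3×(1+g_2)/(r−g_2) = 37826.09503/0.1 = 378260.95028
P_0 = D_1/(1+r)^1 + D_2/(1+r)^2 + D_3/(1+r)^3 + TV/(1+r)^3
    = 24882.35294 + 26346.02076 + 27895.78669 + 280352.65622 = 359476.81661

359476.82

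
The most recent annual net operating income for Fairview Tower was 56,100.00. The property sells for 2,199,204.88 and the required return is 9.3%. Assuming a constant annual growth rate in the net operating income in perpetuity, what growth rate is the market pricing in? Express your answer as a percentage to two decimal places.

6.58%

P = D₀(1+g)/(r−g) ⇒ P(r−g) = D₀(1+g) ⇒ g(P+D₀) = P·r − D₀
g = (P·r − D₀)/(P + D₀) = (2,199,204.88×0.093 − 56,100.00) / (2,199,204.88 + 56,100.00) = 0.065812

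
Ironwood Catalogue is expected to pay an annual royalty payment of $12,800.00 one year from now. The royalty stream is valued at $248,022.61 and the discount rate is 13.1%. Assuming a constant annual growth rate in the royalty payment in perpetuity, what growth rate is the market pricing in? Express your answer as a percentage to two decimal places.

P = D₁/(r−g) ⇒ g = r − D₁/P = 0.131 − $12,800.00/$248,022.61 = 0.079392

7.94%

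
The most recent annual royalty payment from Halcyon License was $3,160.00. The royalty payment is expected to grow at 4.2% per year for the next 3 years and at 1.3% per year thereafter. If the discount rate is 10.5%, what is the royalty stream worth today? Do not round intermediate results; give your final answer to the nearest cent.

D_1 = 3292.72000
D_2 = 3431.01424
D_3 = 3575.11684
Terminal value at year 3: TV = D_3×(1+g_2)/(r−g_2) = 3621.59336/0.092 = 39365.14518
P_0 = D_1/(1+r)^1 + D_2/(1+r)^2 + D_3/(1+r)^3 + TV/(1+r)^3
    = 2979.83710 + 2809.94594 + 2649.74088 + 29175.95117 = 37615.47509

$37615.48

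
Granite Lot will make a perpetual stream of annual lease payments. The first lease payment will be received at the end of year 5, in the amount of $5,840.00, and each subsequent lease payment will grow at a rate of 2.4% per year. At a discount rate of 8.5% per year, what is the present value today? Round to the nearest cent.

$69081.87

Value at end of year 4: C₁ / (r − g) = $5,840.00 / (0.085 − 0.024) = $95,737.7049
Discount to today: PV = $95,737.7049 / (1 + 0.085)^4 = $95,737.7049 / 1.385859 = $69,081.87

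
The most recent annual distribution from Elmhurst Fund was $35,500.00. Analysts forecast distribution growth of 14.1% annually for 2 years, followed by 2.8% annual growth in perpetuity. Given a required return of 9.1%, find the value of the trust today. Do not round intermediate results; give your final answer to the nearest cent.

D_1 = 40505.50000
D_2 = 46216.77550
Terminal value at year 2: TV = D_2×(1+g_2)/(r−g_2) = 47510.84521/0.063 = 754140.40022
P_0 = D_1/(1+r)^1 + D_2/(1+r)^2 + TV/(1+r)^2
    = 37126.94775 + 38828.45773 + 633581.81826 = 709537.22375

$709537.22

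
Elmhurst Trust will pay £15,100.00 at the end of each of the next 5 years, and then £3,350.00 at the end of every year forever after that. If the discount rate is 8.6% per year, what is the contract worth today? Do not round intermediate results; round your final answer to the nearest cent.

£85135.20

PV of 5-year annuity: £15,100.00 × [1 − (1+0.086)^−5] / 0.086 = 59348.41606
Perpetuity value at year 5: £3,350.00 / 0.086 = 38953.48837
PV of perpetuity: 38953.48837 / (1+0.086)^5 = 25786.78679
Total PV = 59348.41606 + 25786.78679 = 85135.20286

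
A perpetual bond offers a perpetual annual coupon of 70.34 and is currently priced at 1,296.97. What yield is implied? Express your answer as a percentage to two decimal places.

P = C/r ⇒ r = C/P = 70.34/1,296.97 = 0.054234

5.42%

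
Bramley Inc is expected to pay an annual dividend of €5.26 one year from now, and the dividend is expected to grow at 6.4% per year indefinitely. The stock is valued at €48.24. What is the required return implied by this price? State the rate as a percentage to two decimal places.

17.30%

P = D₁/(r − g) ⇒ r = D₁/P + g = €5.2600/€48.24 + 0.064 = 0.109038 + 0.064 = 0.173038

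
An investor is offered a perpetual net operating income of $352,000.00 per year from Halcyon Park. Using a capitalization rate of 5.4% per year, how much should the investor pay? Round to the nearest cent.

$6518518.52

Level perpetuity: PV = C / r = $352,000.00 / 0.054 = $6,518,518.52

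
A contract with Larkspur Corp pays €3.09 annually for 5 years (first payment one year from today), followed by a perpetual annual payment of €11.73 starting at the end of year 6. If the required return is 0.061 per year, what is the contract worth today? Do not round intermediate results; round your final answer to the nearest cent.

€156.00

PV of 5-year annuity: €3.09 × [1 − (1+0.061)^−5] / 0.061 = 12.98087
Perpetuity value at year 5: €11.73 / 0.061 = 192.29508
PV of perpetuity: 192.29508 / (1+0.061)^5 = 143.01818
Total PV = 12.98087 + 143.01818 = 155.99905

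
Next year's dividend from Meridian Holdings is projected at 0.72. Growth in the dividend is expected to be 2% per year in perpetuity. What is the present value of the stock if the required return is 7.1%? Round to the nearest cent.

14.12

Growing perpetuity: P = D₁ / (r − g) = 0.7200 / (0.071 − 0.02) = 14.12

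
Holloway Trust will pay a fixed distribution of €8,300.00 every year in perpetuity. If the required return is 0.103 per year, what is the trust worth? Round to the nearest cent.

€80582.52

Level perpetuity: PV = C / r = €8,300.00 / 0.103 = €80,582.52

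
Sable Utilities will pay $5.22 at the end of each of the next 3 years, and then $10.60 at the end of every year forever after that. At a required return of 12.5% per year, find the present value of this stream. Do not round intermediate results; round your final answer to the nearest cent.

$71.99

PV of 3-year annuity: $5.22 × [1 − (1+0.125)^−3] / 0.125 = 12.43062
Perpetuity value at year 3: $10.60 / 0.125 = 84.80000
PV of perpetuity: 84.80000 / (1+0.125)^3 = 59.55775
Total PV = 12.43062 + 59.55775 = 71.98837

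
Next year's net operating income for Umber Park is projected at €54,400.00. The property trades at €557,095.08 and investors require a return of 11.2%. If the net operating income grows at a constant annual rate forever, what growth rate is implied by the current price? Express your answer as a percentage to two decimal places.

P = D₁/(r−g) ⇒ g = r − D₁/P = 0.112 − €54,400.00/€557,095.08 = 0.014351

1.44%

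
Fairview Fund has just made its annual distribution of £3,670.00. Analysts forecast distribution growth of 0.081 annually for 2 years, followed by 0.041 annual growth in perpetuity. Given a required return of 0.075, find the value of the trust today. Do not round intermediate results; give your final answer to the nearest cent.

D_1 = 3967.27000
D_2 = 4288.61887
Terminal value at year 2: TV = D_2×(1+g_2)/(r−g_2) = 4464.45224/0.034 = 131307.41893
P_0 = D_1/(1+r)^1 + D_2/(1+r)^2 + TV/(1+r)^2
    = 3690.48372 + 3711.08177 + 113624.59183 = 121026.15732

£121026.16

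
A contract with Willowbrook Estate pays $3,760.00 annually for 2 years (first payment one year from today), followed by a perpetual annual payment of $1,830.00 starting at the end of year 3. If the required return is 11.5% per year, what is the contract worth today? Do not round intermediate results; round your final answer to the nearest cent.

$19196.40

PV of 2-year annuity: $3,760.00 × [1 − (1+0.115)^−2] / 0.115 = 6396.58952
Perpetuity value at year 2: $1,830.00 / 0.115 = 15913.04348
PV of perpetuity: 15913.04348 / (1+0.115)^2 = 12799.80975
Total PV = 6396.58952 + 12799.80975 = 19196.39927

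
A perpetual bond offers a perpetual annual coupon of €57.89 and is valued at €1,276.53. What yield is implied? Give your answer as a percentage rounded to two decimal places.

P = C/r ⇒ r = C/P = €57.89/€1,276.53 = 0.045350

4.53%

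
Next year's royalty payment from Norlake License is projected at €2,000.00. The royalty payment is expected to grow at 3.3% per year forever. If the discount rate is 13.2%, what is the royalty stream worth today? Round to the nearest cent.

€20202.02

Growing perpetuity: P = D₁ / (r − g) = €2,000.0000 / (0.132 − 0.033) = €20,202.02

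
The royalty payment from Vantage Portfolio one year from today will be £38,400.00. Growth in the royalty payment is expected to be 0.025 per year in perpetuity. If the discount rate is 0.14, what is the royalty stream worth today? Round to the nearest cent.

Growing perpetuity: P = D₁ / (r − g) = £38,400.0000 / (0.14 − 0.025) = £333,913.04

£333913.04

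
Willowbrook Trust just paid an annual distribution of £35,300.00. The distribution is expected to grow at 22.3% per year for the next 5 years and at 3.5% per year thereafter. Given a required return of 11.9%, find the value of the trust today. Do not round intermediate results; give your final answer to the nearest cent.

£910544.71

D_1 = 43171.90000
D_2 = 52799.23370
D_3 = 64573.46282
D_4 = 78973.34502
D_5 = 96584.40096
Terminal value at year 5: TV = D_5×(1+g_2)/(r−g_2) = 99964.85500/0.084 = 1190057.79758
P_0 = D_1/(1+r)^1 + D_2/(1+r)^2 + D_3/(1+r)^3 + D_4/(1+r)^4 + D_5/(1+r)^5 + TV/(1+r)^5
    = 38580.78642 + 42166.48953 + 46085.44835 + 50368.63568 + 55049.90298 + 678293.44746 = 910544.71042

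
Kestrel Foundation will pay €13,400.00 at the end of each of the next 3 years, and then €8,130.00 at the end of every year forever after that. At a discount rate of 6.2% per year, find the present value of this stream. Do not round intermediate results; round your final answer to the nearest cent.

PV of 3-year annuity: €13,400.00 × [1 − (1+0.062)^−3] / 0.062 = 35686.23183
Perpetuity value at year 3: €8,130.00 / 0.062 = 131129.03226
PV of perpetuity: 131129.03226 / (1+0.062)^3 = 109477.60952
Total PV = 35686.23183 + 109477.60952 = 145163.84134

€145163.84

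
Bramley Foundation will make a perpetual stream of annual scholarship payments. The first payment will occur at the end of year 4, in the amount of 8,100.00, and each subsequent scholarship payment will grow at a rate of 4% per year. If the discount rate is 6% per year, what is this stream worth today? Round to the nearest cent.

340045.81

Value at end of year 3: C₁ / (r − g) = 8,100.00 / (0.06 − 0.04) = 405,000.0000
Discount to today: PV = 405,000.0000 / (1 + 0.06)^3 = 405,000.0000 / 1.191016 = 340,045.81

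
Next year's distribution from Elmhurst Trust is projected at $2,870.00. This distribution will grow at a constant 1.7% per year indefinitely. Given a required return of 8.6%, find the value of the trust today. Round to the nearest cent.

Growing perpetuity: P = D₁ / (r − g) = $2,870.0000 / (0.086 − 0.017) = $41,594.20

$41594.20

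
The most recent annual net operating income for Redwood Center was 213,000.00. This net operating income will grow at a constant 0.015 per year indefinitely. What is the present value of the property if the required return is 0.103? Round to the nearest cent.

2456761.36

D₁ = D₀ × (1 + g) = 213,000.00 × 1.015 = 216,195.0000
Growing perpetuity: P = D₁ / (r − g) = 216,195.0000 / (0.103 − 0.015) = 2,456,761.36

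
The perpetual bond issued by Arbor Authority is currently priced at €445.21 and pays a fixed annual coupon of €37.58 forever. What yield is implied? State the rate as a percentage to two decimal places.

8.44%

P = C/r ⇒ r = C/P = €37.58/€445.21 = 0.084410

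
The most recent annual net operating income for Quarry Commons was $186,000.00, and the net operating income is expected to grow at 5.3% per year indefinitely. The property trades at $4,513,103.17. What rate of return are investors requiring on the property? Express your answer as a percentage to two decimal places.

D₁ = $186,000.00 × 1.053 = $195,858.0000
P = D₁/(r − g) ⇒ r = D₁/P + g = $195,858.0000/$4,513,103.17 + 0.053 = 0.043398 + 0.053 = 0.096398

9.64%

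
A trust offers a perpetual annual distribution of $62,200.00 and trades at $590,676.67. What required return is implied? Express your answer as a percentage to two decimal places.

P = C/r ⇒ r = C/P = $62,200.00/$590,676.67 = 0.105303

10.53%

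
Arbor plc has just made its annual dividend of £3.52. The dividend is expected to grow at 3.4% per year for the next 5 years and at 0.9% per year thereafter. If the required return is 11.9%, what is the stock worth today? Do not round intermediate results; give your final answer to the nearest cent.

D_1 = 3.63968
D_2 = 3.76343
D_3 = 3.89139
D_4 = 4.02369
D_5 = 4.16050
Terminal value at year 5: TV = D_5×(1+g_2)/(r−g_2) = 4.19794/0.11 = 38.16312
P_0 = D_1/(1+r)^1 + D_2/(1+r)^2 + D_3/(1+r)^3 + D_4/(1+r)^4 + D_5/(1+r)^5 + TV/(1+r)^5
    = 3.25262 + 3.00555 + 2.77724 + 2.56628 + 2.37135 + 21.75171 = 35.72475

£35.72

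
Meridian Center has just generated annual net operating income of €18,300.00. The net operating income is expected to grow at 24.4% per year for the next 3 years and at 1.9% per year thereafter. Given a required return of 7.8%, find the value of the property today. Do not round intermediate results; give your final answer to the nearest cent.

€559321.76

D_1 = 22765.20000
D_2 = 28319.90880
D_3 = 35229.96655
Terminal value at year 3: TV = D_3×(1+g_2)/(r−g_2) = 35899.33591/0.059 = 608463.32054
P_0 = D_1/(1+r)^1 + D_2/(1+r)^2 + D_3/(1+r)^3 + TV/(1+r)^3
    = 21117.99629 + 24369.93264 + 28122.63099 + 485711.20295 = 559321.76286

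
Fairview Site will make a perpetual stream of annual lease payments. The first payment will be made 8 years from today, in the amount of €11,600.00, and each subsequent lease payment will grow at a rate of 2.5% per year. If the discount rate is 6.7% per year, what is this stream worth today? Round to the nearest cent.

€175411.38

Value at end of year 7: C₁ / (r − g) = €11,600.00 / (0.067 − 0.025) = €276,190.4762
Discount to today: PV = €276,190.4762 / (1 + 0.067)^7 = €276,190.4762 / 1.574530 = €175,411.38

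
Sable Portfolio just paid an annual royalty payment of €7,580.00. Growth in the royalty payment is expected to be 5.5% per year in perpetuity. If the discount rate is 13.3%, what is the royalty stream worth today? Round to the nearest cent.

€102524.36

D₁ = D₀ × (1 + g) = €7,580.00 × 1.055 = €7,996.9000
Growing perpetuity: P = D₁ / (r − g) = €7,996.9000 / (0.133 − 0.055) = €102,524.36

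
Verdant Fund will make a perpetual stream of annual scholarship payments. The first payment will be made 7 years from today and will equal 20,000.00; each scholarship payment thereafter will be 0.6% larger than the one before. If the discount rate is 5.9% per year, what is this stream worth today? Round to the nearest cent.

Value at end of year 6: C₁ / (r − g) = 20,000.00 / (0.059 − 0.006) = 377,358.4906
Discount to today: PV = 377,358.4906 / (1 + 0.059)^6 = 377,358.4906 / 1.410509 = 267,533.62

267533.62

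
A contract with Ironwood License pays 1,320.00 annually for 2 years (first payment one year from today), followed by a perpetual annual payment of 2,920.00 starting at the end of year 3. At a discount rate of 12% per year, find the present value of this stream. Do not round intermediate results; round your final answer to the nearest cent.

21629.25

PV of 2-year annuity: 1,320.00 × [1 − (1+0.12)^−2] / 0.12 = 2230.86735
Perpetuity value at year 2: 2,920.00 / 0.12 = 24333.33333
PV of perpetuity: 24333.33333 / (1+0.12)^2 = 19398.38435
Total PV = 2230.86735 + 19398.38435 = 21629.25170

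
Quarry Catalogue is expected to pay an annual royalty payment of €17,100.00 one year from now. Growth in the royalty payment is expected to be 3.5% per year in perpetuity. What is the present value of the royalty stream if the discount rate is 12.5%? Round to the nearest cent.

€190000.00

Growing perpetuity: P = D₁ / (r − g) = €17,100.0000 / (0.125 − 0.035) = €190,000.00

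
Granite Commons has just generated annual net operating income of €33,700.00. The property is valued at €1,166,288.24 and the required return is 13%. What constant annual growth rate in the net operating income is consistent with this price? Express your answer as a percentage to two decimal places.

P = D₀(1+g)/(r−g) ⇒ P(r−g) = D₀(1+g) ⇒ g(P+D₀) = P·r − D₀
g = (P·r − D₀)/(P + D₀) = (€1,166,288.24×0.13 − €33,700.00) / (€1,166,288.24 + €33,700.00) = 0.098266

9.83%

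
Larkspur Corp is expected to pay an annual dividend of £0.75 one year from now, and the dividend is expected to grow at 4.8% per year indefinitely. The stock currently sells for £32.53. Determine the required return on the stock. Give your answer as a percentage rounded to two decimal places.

7.11%

P = D₁/(r − g) ⇒ r = D₁/P + g = £0.7500/£32.53 + 0.048 = 0.023056 + 0.048 = 0.071056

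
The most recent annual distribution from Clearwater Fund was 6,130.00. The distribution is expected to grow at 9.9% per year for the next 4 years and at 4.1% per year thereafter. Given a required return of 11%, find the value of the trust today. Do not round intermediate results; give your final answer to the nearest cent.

D_1 = 6736.87000
D_2 = 7403.82013
D_3 = 8136.79832
D_4 = 8942.34136
Terminal value at year 4: TV = D_4×(1+g_2)/(r−g_2) = 9308.97735/0.069 = 134912.71525
P_0 = D_1/(1+r)^1 + D_2/(1+r)^2 + D_3/(1+r)^3 + D_4/(1+r)^4 + TV/(1+r)^4
    = 6069.25225 + 6009.10651 + 5949.55681 + 5890.59723 + 88871.18434 = 112789.69714

112789.70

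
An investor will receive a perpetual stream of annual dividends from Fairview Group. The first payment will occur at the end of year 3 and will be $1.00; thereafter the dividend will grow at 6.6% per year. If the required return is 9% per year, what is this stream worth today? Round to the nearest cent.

$35.07

Value at end of year 2: C₁ / (r − g) = $1.00 / (0.09 − 0.066) = $41.6667
Discount to today: PV = $41.6667 / (1 + 0.09)^2 = $41.6667 / 1.188100 = $35.07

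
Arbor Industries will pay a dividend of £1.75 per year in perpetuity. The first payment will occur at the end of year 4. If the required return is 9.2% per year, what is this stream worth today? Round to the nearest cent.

Value at end of year 3: C / r = £1.75 / 0.092 = £19.0217
Discount to today: PV = £19.0217 / (1 + 0.092)^3 = £19.0217 / 1.302171 = £14.61

£14.61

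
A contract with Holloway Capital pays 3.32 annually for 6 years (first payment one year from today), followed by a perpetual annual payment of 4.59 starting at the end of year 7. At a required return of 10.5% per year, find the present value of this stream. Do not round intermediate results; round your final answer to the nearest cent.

PV of 6-year annuity: 3.32 × [1 − (1+0.105)^−6] / 0.105 = 14.25004
Perpetuity value at year 6: 4.59 / 0.105 = 43.71429
PV of perpetuity: 43.71429 / (1+0.105)^6 = 24.01318
Total PV = 14.25004 + 24.01318 = 38.26322

38.26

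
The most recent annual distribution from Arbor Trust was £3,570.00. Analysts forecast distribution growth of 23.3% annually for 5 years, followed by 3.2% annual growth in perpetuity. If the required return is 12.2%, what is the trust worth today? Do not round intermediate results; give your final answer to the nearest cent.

£89508.43

D_1 = 4401.81000
D_2 = 5427.43173
D_3 = 6692.02332
D_4 = 8251.26476
D_5 = 10173.80945
Terminal value at year 5: TV = D_5×(1+g_2)/(r−g_2) = 10499.37135/0.09 = 116659.68165
P_0 = D_1/(1+r)^1 + D_2/(1+r)^2 + D_3/(1+r)^3 + D_4/(1+r)^4 + D_5/(1+r)^5 + TV/(1+r)^5
    = 3923.18182 + 4311.30408 + 4737.82347 + 5206.53863 + 5721.62400 + 65607.95520 = 89508.42720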